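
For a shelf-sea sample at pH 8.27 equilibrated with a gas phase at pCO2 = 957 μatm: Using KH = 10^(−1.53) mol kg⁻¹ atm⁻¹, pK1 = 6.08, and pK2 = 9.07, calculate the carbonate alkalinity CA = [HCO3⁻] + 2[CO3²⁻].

CA = 5.76 mmol/kg

[CO2*] = KH · pCO2 = 10^(−1.53) × 957×10^-6 = 2.824×10^-5 mol/kg
α₀ = 1/(1 + K1/[H⁺] + K1K2/[H⁺]²) = 1/(1 + 10^+2.19 + 10^+1.39) = 0.005542
DIC = [CO2*]/α₀ = 2.824×10^-5 / 0.005542 = 5.096 mmol/kg
CA = (α₁ + 2α₂)·DIC = (0.8584 + 2×0.1360) × 5.096 = 5.76 mmol/kg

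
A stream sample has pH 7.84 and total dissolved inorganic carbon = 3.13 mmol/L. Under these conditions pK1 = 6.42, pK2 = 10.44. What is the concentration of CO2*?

[CO2*] = 0.114 mmol/L

α₀ = 1 / (1 + K1/[H⁺] + K1K2/[H⁺]²) = 1 / (1 + 10^+1.42 + 10^-1.18)
   = 1 / (1 + 26.303 + 0.066069) = 1/27.369 = 0.03654
[CO2*] = α₀ × DIC = 0.03654 × 3.13 = 0.114 mmol/L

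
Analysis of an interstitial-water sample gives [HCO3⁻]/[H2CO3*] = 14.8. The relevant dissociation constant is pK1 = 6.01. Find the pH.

pH = 7.18

From K1 = [H⁺][HCO3⁻]/[H2CO3*]:  pH = pK1 + log₁₀([HCO3⁻]/[H2CO3*])
log₁₀(14.8) = +1.170
pH = 6.01 + (+1.170) = 7.18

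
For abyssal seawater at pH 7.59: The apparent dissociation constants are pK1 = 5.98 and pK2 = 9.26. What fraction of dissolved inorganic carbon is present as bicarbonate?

α₁ = 1 / (1 + [H⁺]/K1 + K2/[H⁺]) = 1 / (1 + 10^-1.61 + 10^-1.67)
   = 1 / (1 + 0.024547 + 0.021380) = 1/1.0459 = 0.9561

α₁ = 0.956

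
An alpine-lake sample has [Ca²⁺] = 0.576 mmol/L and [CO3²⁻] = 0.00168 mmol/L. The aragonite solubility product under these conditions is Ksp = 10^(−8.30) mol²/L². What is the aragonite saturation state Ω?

Ω = 0.193

Ksp = 10^(−8.30) = 5.012×10^-9
Ω = [Ca²⁺][CO3²⁻]/Ksp = (0.576×10^-3)(0.00168×10^-3) / 5.012×10^-9 = 0.193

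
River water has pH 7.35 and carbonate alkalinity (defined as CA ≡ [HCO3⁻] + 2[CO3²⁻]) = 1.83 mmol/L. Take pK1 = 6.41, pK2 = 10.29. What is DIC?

DIC = 2.04 mmol/L

CA = [HCO3⁻] + 2[CO3²⁻] = (α₁ + 2α₂)·DIC
At pH 7.35: [H⁺]/K1 = 10^-0.94 = 0.11482, K2/[H⁺] = 10^-2.94 = 0.0011482
α₁ = 1/(1 + 0.11482 + 0.0011482) = 1/1.1160 = 0.8961; α₂ = α₁·K2/[H⁺] = 0.001029
α₁ + 2α₂ = 0.8981
DIC = CA / (α₁ + 2α₂) = 1.83 / 0.8981 = 2.04 mmol/L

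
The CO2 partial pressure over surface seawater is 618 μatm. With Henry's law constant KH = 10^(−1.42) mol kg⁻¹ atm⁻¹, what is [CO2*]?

KH = 10^(−1.42) = 3.802×10^-2 mol kg⁻¹ atm⁻¹
[CO2*] = KH · pCO2 = 3.802×10^-2 × 618×10^-6 atm = 2.35×10^-5 mol/kg

[CO2*] = 23.5 μmol/kg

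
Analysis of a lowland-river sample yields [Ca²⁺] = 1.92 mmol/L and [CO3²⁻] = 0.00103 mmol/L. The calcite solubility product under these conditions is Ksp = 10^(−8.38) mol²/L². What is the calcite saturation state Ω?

Ksp = 10^(−8.38) = 4.169×10^-9
Ω = [Ca²⁺][CO3²⁻]/Ksp = (1.92×10^-3)(0.00103×10^-3) / 4.169×10^-9 = 0.474

Ω = 0.474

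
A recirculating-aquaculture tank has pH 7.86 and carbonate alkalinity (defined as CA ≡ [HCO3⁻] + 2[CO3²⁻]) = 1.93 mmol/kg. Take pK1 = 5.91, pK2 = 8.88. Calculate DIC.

DIC = 1.79 mmol/kg

CA = [HCO3⁻] + 2[CO3²⁻] = (α₁ + 2α₂)·DIC
At pH 7.86: [H⁺]/K1 = 10^-1.95 = 0.011220, K2/[H⁺] = 10^-1.02 = 0.095499
α₁ = 1/(1 + 0.011220 + 0.095499) = 1/1.1067 = 0.9036; α₂ = α₁·K2/[H⁺] = 0.08629
α₁ + 2α₂ = 1.0762
DIC = CA / (α₁ + 2α₂) = 1.93 / 1.0762 = 1.79 mmol/kg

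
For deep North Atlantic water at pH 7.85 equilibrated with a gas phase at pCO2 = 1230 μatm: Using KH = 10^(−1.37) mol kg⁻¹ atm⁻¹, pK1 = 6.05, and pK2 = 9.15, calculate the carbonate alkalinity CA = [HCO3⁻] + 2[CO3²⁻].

CA = 3.64 mmol/kg

[CO2*] = KH · pCO2 = 10^(−1.37) × 1230×10^-6 = 5.247×10^-5 mol/kg
α₀ = 1/(1 + K1/[H⁺] + K1K2/[H⁺]²) = 1/(1 + 10^+1.80 + 10^+0.50) = 0.01487
DIC = [CO2*]/α₀ = 5.247×10^-5 / 0.01487 = 3.529 mmol/kg
CA = (α₁ + 2α₂)·DIC = (0.9381 + 2×0.04702) × 3.529 = 3.64 mmol/kg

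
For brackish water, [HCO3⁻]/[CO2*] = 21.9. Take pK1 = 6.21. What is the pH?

From K1 = [H⁺][HCO3⁻]/[CO2*]:  pH = pK1 + log₁₀([HCO3⁻]/[CO2*])
log₁₀(21.9) = +1.340
pH = 6.21 + (+1.340) = 7.55

pH = 7.55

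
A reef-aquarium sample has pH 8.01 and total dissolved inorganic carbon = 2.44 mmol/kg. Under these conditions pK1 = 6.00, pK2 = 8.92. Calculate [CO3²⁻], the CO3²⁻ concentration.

α₂ = 1 / (1 + [H⁺]/K2 + [H⁺]²/(K1K2)) = 1 / (1 + 10^+0.91 + 10^-1.10)
   = 1 / (1 + 8.1283 + 0.079433) = 1/9.2077 = 0.1086
[CO3²⁻] = α₂ × DIC = 0.1086 × 2.44 = 0.265 mmol/kg

[CO3²⁻] = 0.265 mmol/kg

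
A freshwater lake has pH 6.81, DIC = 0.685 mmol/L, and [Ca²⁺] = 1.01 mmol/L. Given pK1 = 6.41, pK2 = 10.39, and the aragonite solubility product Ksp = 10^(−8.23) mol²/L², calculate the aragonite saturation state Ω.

Ω = 0.0221

α₂ = 1 / (1 + [H⁺]/K2 + [H⁺]²/(K1K2)) = 1 / (1 + 10^+3.58 + 10^+3.18)
   = 1 / (1 + 3801.9 + 1513.6) = 1/5316.5 = 0.0001881
[CO3²⁻] = α₂ × DIC = 0.0001881 × 0.685 = 0.0001288 mmol/L = 0.1288 μmol/L
Ksp = 10^(−8.23) = 5.888×10^-9
Ω = [Ca²⁺][CO3²⁻]/Ksp = (1.01×10^-3)(1.288×10^-7) / 5.888×10^-9 = 0.0221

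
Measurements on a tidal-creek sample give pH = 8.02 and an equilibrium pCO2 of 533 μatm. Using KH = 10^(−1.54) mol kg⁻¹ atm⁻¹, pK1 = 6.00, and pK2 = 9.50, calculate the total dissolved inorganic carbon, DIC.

DIC = 1.68 mmol/kg

[CO2*] = KH · pCO2 = 10^(−1.54) × 533×10^-6 = 1.537×10^-5 mol/kg
α₀ = 1/(1 + K1/[H⁺] + K1K2/[H⁺]²) = 1/(1 + 10^+2.02 + 10^+0.54) = 0.009159
DIC = [CO2*]/α₀ = 1.537×10^-5 / 0.009159 = 1.68 mmol/kg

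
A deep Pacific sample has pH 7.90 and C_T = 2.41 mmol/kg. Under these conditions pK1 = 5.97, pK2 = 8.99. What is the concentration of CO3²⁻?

α₂ = 1 / (1 + [H⁺]/K2 + [H⁺]²/(K1K2)) = 1 / (1 + 10^+1.09 + 10^-0.84)
   = 1 / (1 + 12.303 + 0.14454) = 1/13.447 = 0.07436
[CO3²⁻] = α₂ × DIC = 0.07436 × 2.41 = 0.179 mmol/kg

[CO3²⁻] = 0.179 mmol/kg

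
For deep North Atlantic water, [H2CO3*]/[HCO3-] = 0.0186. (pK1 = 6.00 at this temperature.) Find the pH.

pH = 7.73

From K1 = [H⁺][HCO3-]/[H2CO3*]:  pH = pK1 − log₁₀([H2CO3*]/[HCO3-])
log₁₀(0.0186) = -1.730
pH = 6.00 − (-1.730) = 7.73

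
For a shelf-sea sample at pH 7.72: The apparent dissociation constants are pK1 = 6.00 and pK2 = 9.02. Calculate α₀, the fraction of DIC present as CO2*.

α₀ = 0.0178

α₀ = 1 / (1 + K1/[H⁺] + K1K2/[H⁺]²) = 1 / (1 + 10^+1.72 + 10^+0.42)
   = 1 / (1 + 52.481 + 2.6303) = 1/56.111 = 0.01782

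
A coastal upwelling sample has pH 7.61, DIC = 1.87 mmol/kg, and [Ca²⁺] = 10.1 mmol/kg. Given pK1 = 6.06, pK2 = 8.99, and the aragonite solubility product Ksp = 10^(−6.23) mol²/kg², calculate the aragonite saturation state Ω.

α₂ = 1 / (1 + [H⁺]/K2 + [H⁺]²/(K1K2)) = 1 / (1 + 10^+1.38 + 10^-0.17)
   = 1 / (1 + 23.988 + 0.67608) = 1/25.664 = 0.03896
[CO3²⁻] = α₂ × DIC = 0.03896 × 1.87 = 0.07286 mmol/kg
Ksp = 10^(−6.23) = 5.888×10^-7
Ω = [Ca²⁺][CO3²⁻]/Ksp = (10.1×10^-3)(7.286×10^-5) / 5.888×10^-7 = 1.25

Ω = 1.25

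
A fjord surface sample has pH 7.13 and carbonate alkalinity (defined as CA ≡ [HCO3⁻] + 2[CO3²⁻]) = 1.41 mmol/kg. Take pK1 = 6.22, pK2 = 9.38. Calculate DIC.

DIC = 1.57 mmol/kg

CA = [HCO3⁻] + 2[CO3²⁻] = (α₁ + 2α₂)·DIC
At pH 7.13: [H⁺]/K1 = 10^-0.91 = 0.12303, K2/[H⁺] = 10^-2.25 = 0.0056234
α₁ = 1/(1 + 0.12303 + 0.0056234) = 1/1.1287 = 0.8860; α₂ = α₁·K2/[H⁺] = 0.004982
α₁ + 2α₂ = 0.8960
DIC = CA / (α₁ + 2α₂) = 1.41 / 0.8960 = 1.57 mmol/kg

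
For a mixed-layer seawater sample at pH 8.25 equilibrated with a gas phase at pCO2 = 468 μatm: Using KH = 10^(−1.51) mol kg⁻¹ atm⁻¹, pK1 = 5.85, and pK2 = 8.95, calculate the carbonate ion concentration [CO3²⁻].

[CO3²⁻] = 0.725 mmol/kg

[CO2*] = KH · pCO2 = 10^(−1.51) × 468×10^-6 = 1.446×10^-5 mol/kg
α₀ = 1/(1 + K1/[H⁺] + K1K2/[H⁺]²) = 1/(1 + 10^+2.40 + 10^+1.70) = 0.003308
DIC = [CO2*]/α₀ = 1.446×10^-5 / 0.003308 = 4.372 mmol/kg
[CO3²⁻] = α₂·DIC; α₂ = 0.1658, so [CO3²⁻] = 0.1658 × 4.372 = 0.725 mmol/kg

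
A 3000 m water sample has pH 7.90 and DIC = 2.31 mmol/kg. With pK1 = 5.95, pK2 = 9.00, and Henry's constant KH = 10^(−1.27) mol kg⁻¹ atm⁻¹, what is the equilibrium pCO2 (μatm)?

pCO2 = 443 μatm

α₀ = 1 / (1 + K1/[H⁺] + K1K2/[H⁺]²) = 1 / (1 + 10^+1.95 + 10^+0.85)
   = 1 / (1 + 89.125 + 7.0795) = 1/97.205 = 0.01029
[CO2*] = α₀ × DIC = 0.01029 × 2.31 = 0.02376 mmol/kg
pCO2 = [CO2*]/KH = 2.376×10^-5 / 5.370×10^-2 = 443 μatm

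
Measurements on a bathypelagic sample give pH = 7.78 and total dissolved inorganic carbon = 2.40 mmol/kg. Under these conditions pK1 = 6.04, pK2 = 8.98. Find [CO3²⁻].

[CO3²⁻] = 0.140 mmol/kg

α₂ = 1 / (1 + [H⁺]/K2 + [H⁺]²/(K1K2)) = 1 / (1 + 10^+1.20 + 10^-0.54)
   = 1 / (1 + 15.849 + 0.28840) = 1/17.137 = 0.05835
[CO3²⁻] = α₂ × DIC = 0.05835 × 2.40 = 0.140 mmol/kg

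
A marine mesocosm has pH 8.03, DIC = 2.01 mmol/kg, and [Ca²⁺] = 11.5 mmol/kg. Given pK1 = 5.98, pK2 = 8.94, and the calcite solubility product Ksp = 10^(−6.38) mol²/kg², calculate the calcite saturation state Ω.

Ω = 6.03

α₂ = 1 / (1 + [H⁺]/K2 + [H⁺]²/(K1K2)) = 1 / (1 + 10^+0.91 + 10^-1.14)
   = 1 / (1 + 8.1283 + 0.072444) = 1/9.2007 = 0.1087
[CO3²⁻] = α₂ × DIC = 0.1087 × 2.01 = 0.2185 mmol/kg
Ksp = 10^(−6.38) = 4.169×10^-7
Ω = [Ca²⁺][CO3²⁻]/Ksp = (11.5×10^-3)(2.185×10^-4) / 4.169×10^-7 = 6.03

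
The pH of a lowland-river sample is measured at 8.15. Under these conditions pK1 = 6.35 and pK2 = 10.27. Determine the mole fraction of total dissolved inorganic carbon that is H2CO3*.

α₀ = 1 / (1 + K1/[H⁺] + K1K2/[H⁺]²) = 1 / (1 + 10^+1.80 + 10^-0.32)
   = 1 / (1 + 63.096 + 0.47863) = 1/64.574 = 0.01549

α₀ = 0.0155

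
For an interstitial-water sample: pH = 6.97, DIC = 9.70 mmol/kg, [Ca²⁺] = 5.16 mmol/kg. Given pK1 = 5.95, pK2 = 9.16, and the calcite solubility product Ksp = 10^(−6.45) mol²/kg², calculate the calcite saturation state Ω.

α₂ = 1 / (1 + [H⁺]/K2 + [H⁺]²/(K1K2)) = 1 / (1 + 10^+2.19 + 10^+1.17)
   = 1 / (1 + 154.88 + 14.791) = 1/170.67 = 0.005859
[CO3²⁻] = α₂ × DIC = 0.005859 × 9.70 = 0.05683 mmol/kg
Ksp = 10^(−6.45) = 3.548×10^-7
Ω = [Ca²⁺][CO3²⁻]/Ksp = (5.16×10^-3)(5.683×10^-5) / 3.548×10^-7 = 0.827

Ω = 0.827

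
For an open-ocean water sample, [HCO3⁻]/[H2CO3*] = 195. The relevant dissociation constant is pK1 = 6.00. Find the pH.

pH = 8.29

From K1 = [H⁺][HCO3⁻]/[H2CO3*]:  pH = pK1 + log₁₀([HCO3⁻]/[H2CO3*])
log₁₀(195) = +2.290
pH = 6.00 + (+2.290) = 8.29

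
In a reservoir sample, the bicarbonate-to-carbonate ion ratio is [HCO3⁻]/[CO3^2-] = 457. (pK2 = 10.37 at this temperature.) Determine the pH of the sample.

From K2 = [H⁺][CO3^2-]/[HCO3⁻]:  pH = pK2 − log₁₀([HCO3⁻]/[CO3^2-])
log₁₀(457) = +2.660
pH = 10.37 − (+2.660) = 7.71

pH = 7.71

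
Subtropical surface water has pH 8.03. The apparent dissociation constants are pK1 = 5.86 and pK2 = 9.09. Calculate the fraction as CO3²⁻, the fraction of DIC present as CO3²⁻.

α₂ = 1 / (1 + [H⁺]/K2 + [H⁺]²/(K1K2)) = 1 / (1 + 10^+1.06 + 10^-1.11)
   = 1 / (1 + 11.482 + 0.077625) = 1/12.559 = 0.07962

α₂ = 0.0796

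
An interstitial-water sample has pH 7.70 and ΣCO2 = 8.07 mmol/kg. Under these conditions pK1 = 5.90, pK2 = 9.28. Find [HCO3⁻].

α₁ = 1 / (1 + [H⁺]/K1 + K2/[H⁺]) = 1 / (1 + 10^-1.80 + 10^-1.58)
   = 1 / (1 + 0.015849 + 0.026303) = 1/1.0422 = 0.9596
[HCO3⁻] = α₁ × DIC = 0.9596 × 8.07 = 7.74 mmol/kg

[HCO3⁻] = 7.74 mmol/kg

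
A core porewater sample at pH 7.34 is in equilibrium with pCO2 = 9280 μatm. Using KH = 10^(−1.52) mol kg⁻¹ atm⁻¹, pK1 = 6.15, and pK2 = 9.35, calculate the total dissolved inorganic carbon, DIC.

DIC = 4.66 mmol/kg

[CO2*] = KH · pCO2 = 10^(−1.52) × 9280×10^-6 = 2.803×10^-4 mol/kg
α₀ = 1/(1 + K1/[H⁺] + K1K2/[H⁺]²) = 1/(1 + 10^+1.19 + 10^-0.82) = 0.06010
DIC = [CO2*]/α₀ = 2.803×10^-4 / 0.06010 = 4.66 mmol/kg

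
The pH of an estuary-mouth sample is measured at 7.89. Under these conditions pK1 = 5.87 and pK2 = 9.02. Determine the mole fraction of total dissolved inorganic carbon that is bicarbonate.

α₁ = 0.923

α₁ = 1 / (1 + [H⁺]/K1 + K2/[H⁺]) = 1 / (1 + 10^-2.02 + 10^-1.13)
   = 1 / (1 + 0.0095499 + 0.074131) = 1/1.0837 = 0.9228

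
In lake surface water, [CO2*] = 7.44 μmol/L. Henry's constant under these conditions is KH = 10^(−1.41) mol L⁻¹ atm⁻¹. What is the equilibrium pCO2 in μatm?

pCO2 = 191 μatm

KH = 10^(−1.41) = 3.890×10^-2 mol L⁻¹ atm⁻¹
pCO2 = [CO2*]/KH = 7.44×10^-6 / 3.890×10^-2 = 1.91×10^-4 atm = 191 μatm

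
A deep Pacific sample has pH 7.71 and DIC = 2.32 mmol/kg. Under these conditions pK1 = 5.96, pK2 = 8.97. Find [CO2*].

α₀ = 1 / (1 + K1/[H⁺] + K1K2/[H⁺]²) = 1 / (1 + 10^+1.75 + 10^+0.49)
   = 1 / (1 + 56.234 + 3.0903) = 1/60.324 = 0.01658
[CO2*] = α₀ × DIC = 0.01658 × 2.32 = 0.0385 mmol/kg

[CO2*] = 0.0385 mmol/kg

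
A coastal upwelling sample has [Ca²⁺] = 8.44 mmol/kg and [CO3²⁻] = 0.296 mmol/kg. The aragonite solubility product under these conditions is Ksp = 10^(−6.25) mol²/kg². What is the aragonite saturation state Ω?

Ω = 4.44

Ksp = 10^(−6.25) = 5.623×10^-7
Ω = [Ca²⁺][CO3²⁻]/Ksp = (8.44×10^-3)(0.296×10^-3) / 5.623×10^-7 = 4.44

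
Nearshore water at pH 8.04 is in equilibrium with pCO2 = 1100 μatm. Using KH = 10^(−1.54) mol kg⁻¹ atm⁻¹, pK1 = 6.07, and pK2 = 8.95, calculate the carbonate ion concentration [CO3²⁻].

[CO2*] = KH · pCO2 = 10^(−1.54) × 1100×10^-6 = 3.172×10^-5 mol/kg
α₀ = 1/(1 + K1/[H⁺] + K1K2/[H⁺]²) = 1/(1 + 10^+1.97 + 10^+1.06) = 0.009451
DIC = [CO2*]/α₀ = 3.172×10^-5 / 0.009451 = 3.357 mmol/kg
[CO3²⁻] = α₂·DIC; α₂ = 0.1085, so [CO3²⁻] = 0.1085 × 3.357 = 0.364 mmol/kg

[CO3²⁻] = 0.364 mmol/kg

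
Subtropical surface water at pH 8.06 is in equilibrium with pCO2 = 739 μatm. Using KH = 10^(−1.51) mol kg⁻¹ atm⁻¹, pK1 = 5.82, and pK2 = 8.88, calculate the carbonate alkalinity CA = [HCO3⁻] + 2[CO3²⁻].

[CO2*] = KH · pCO2 = 10^(−1.51) × 739×10^-6 = 2.284×10^-5 mol/kg
α₀ = 1/(1 + K1/[H⁺] + K1K2/[H⁺]²) = 1/(1 + 10^+2.24 + 10^+1.42) = 0.004973
DIC = [CO2*]/α₀ = 2.284×10^-5 / 0.004973 = 4.592 mmol/kg
CA = (α₁ + 2α₂)·DIC = (0.8642 + 2×0.1308) × 4.592 = 5.17 mmol/kg

CA = 5.17 mmol/kg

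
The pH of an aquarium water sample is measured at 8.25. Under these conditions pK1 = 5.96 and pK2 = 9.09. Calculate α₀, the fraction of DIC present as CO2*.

α₀ = 1 / (1 + K1/[H⁺] + K1K2/[H⁺]²) = 1 / (1 + 10^+2.29 + 10^+1.45)
   = 1 / (1 + 194.98 + 28.184) = 1/224.17 = 0.004461

α₀ = 0.00446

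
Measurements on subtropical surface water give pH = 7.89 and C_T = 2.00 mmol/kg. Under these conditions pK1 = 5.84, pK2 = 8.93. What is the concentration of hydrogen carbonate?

[HCO3⁻] = 1.82 mmol/kg

α₁ = 1 / (1 + [H⁺]/K1 + K2/[H⁺]) = 1 / (1 + 10^-2.05 + 10^-1.04)
   = 1 / (1 + 0.0089125 + 0.091201) = 1/1.1001 = 0.9090
[HCO3⁻] = α₁ × DIC = 0.9090 × 2.00 = 1.82 mmol/kg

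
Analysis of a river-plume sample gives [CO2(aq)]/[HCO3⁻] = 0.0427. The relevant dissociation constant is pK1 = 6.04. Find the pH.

From K1 = [H⁺][HCO3⁻]/[CO2(aq)]:  pH = pK1 − log₁₀([CO2(aq)]/[HCO3⁻])
log₁₀(0.0427) = -1.370
pH = 6.04 − (-1.370) = 7.41

pH = 7.41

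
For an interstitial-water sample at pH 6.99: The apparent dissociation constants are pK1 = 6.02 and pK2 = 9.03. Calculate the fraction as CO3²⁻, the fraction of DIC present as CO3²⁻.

α₂ = 1 / (1 + [H⁺]/K2 + [H⁺]²/(K1K2)) = 1 / (1 + 10^+2.04 + 10^+1.07)
   = 1 / (1 + 109.65 + 11.749) = 1/122.40 = 0.008170

α₂ = 0.00817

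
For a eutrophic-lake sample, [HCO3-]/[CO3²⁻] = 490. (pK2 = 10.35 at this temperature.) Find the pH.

From K2 = [H⁺][CO3²⁻]/[HCO3-]:  pH = pK2 − log₁₀([HCO3-]/[CO3²⁻])
log₁₀(490) = +2.690
pH = 10.35 − (+2.690) = 7.66

pH = 7.66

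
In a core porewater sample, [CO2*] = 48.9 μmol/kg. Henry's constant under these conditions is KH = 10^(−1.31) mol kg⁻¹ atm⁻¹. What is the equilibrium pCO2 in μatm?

KH = 10^(−1.31) = 4.898×10^-2 mol kg⁻¹ atm⁻¹
pCO2 = [CO2*]/KH = 48.9×10^-6 / 4.898×10^-2 = 9.98×10^-4 atm = 998 μatm

pCO2 = 998 μatm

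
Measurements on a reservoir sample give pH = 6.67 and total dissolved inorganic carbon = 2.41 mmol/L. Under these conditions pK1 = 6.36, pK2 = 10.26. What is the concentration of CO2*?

α₀ = 1 / (1 + K1/[H⁺] + K1K2/[H⁺]²) = 1 / (1 + 10^+0.31 + 10^-3.28)
   = 1 / (1 + 2.0417 + 0.00052481) = 1/3.0423 = 0.3287
[CO2*] = α₀ × DIC = 0.3287 × 2.41 = 0.792 mmol/L

[CO2*] = 0.792 mmol/L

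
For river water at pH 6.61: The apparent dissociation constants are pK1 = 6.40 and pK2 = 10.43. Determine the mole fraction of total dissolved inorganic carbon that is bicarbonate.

α₁ = 0.619

α₁ = 1 / (1 + [H⁺]/K1 + K2/[H⁺]) = 1 / (1 + 10^-0.21 + 10^-3.82)
   = 1 / (1 + 0.61660 + 0.00015136) = 1/1.6167 = 0.6185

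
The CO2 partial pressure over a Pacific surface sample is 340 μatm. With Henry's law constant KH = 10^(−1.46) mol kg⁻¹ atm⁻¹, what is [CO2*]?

[CO2*] = 11.8 μmol/kg

KH = 10^(−1.46) = 3.467×10^-2 mol kg⁻¹ atm⁻¹
[CO2*] = KH · pCO2 = 3.467×10^-2 × 340×10^-6 atm = 1.18×10^-5 mol/kg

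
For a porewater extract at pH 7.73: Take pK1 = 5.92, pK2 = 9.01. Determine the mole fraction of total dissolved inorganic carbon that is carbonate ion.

α₂ = 1 / (1 + [H⁺]/K2 + [H⁺]²/(K1K2)) = 1 / (1 + 10^+1.28 + 10^-0.53)
   = 1 / (1 + 19.055 + 0.29512) = 1/20.350 = 0.04914

α₂ = 0.0491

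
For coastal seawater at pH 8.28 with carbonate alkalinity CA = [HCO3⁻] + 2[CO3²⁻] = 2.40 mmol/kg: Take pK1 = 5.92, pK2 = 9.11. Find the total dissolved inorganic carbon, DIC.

CA = [HCO3⁻] + 2[CO3²⁻] = (α₁ + 2α₂)·DIC
At pH 8.28: [H⁺]/K1 = 10^-2.36 = 0.0043652, K2/[H⁺] = 10^-0.83 = 0.14791
α₁ = 1/(1 + 0.0043652 + 0.14791) = 1/1.1523 = 0.8678; α₂ = α₁·K2/[H⁺] = 0.1284
α₁ + 2α₂ = 1.1246
DIC = CA / (α₁ + 2α₂) = 2.40 / 1.1246 = 2.13 mmol/kg

DIC = 2.13 mmol/kg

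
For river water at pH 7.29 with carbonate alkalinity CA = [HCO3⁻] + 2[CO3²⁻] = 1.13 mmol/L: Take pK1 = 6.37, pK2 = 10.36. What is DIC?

CA = [HCO3⁻] + 2[CO3²⁻] = (α₁ + 2α₂)·DIC
At pH 7.29: [H⁺]/K1 = 10^-0.92 = 0.12023, K2/[H⁺] = 10^-3.07 = 0.00085114
α₁ = 1/(1 + 0.12023 + 0.00085114) = 1/1.1211 = 0.8920; α₂ = α₁·K2/[H⁺] = 0.0007592
α₁ + 2α₂ = 0.8935
DIC = CA / (α₁ + 2α₂) = 1.13 / 0.8935 = 1.26 mmol/L

DIC = 1.26 mmol/L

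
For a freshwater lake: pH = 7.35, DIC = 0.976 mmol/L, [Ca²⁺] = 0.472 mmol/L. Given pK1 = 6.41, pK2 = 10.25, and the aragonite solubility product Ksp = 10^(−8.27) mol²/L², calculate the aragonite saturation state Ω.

Ω = 0.0968

α₂ = 1 / (1 + [H⁺]/K2 + [H⁺]²/(K1K2)) = 1 / (1 + 10^+2.90 + 10^+1.96)
   = 1 / (1 + 794.33 + 91.201) = 1/886.53 = 0.001128
[CO3²⁻] = α₂ × DIC = 0.001128 × 0.976 = 0.001101 mmol/L = 1.101 μmol/L
Ksp = 10^(−8.27) = 5.370×10^-9
Ω = [Ca²⁺][CO3²⁻]/Ksp = (0.472×10^-3)(1.101×10^-6) / 5.370×10^-9 = 0.0968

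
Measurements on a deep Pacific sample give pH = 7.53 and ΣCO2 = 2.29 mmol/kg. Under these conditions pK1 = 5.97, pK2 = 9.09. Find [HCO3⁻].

α₁ = 1 / (1 + [H⁺]/K1 + K2/[H⁺]) = 1 / (1 + 10^-1.56 + 10^-1.56)
   = 1 / (1 + 0.027542 + 0.027542) = 1/1.0551 = 0.9478
[HCO3⁻] = α₁ × DIC = 0.9478 × 2.29 = 2.17 mmol/kg

[HCO3⁻] = 2.17 mmol/kg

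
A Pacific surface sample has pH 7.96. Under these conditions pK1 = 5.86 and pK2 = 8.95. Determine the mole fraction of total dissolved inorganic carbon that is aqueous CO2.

α₀ = 1 / (1 + K1/[H⁺] + K1K2/[H⁺]²) = 1 / (1 + 10^+2.10 + 10^+1.11)
   = 1 / (1 + 125.89 + 12.882) = 1/139.78 = 0.007154

α₀ = 0.00715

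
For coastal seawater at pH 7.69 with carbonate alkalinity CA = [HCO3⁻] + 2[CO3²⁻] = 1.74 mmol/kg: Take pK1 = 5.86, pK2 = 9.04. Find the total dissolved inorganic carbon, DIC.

CA = [HCO3⁻] + 2[CO3²⁻] = (α₁ + 2α₂)·DIC
At pH 7.69: [H⁺]/K1 = 10^-1.83 = 0.014791, K2/[H⁺] = 10^-1.35 = 0.044668
α₁ = 1/(1 + 0.014791 + 0.044668) = 1/1.0595 = 0.9439; α₂ = α₁·K2/[H⁺] = 0.04216
α₁ + 2α₂ = 1.0282
DIC = CA / (α₁ + 2α₂) = 1.74 / 1.0282 = 1.69 mmol/kg

DIC = 1.69 mmol/kg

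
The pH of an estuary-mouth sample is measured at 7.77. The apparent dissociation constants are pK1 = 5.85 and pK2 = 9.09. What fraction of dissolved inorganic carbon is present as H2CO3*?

α₀ = 0.0113

α₀ = 1 / (1 + K1/[H⁺] + K1K2/[H⁺]²) = 1 / (1 + 10^+1.92 + 10^+0.60)
   = 1 / (1 + 83.176 + 3.9811) = 1/88.157 = 0.01134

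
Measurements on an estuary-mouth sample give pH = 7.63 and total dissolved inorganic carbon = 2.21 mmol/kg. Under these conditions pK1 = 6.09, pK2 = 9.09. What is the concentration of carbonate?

[CO3²⁻] = 0.0721 mmol/kg

α₂ = 1 / (1 + [H⁺]/K2 + [H⁺]²/(K1K2)) = 1 / (1 + 10^+1.46 + 10^-0.08)
   = 1 / (1 + 28.840 + 0.83176) = 1/30.672 = 0.03260
[CO3²⁻] = α₂ × DIC = 0.03260 × 2.21 = 0.0721 mmol/kg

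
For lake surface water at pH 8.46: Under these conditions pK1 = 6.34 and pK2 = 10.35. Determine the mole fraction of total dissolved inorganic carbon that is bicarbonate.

α₁ = 1 / (1 + [H⁺]/K1 + K2/[H⁺]) = 1 / (1 + 10^-2.12 + 10^-1.89)
   = 1 / (1 + 0.0075858 + 0.012882) = 1/1.0205 = 0.9799

α₁ = 0.980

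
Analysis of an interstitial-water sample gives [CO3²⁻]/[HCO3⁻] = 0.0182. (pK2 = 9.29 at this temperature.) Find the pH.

pH = 7.55

From K2 = [H⁺][CO3²⁻]/[HCO3⁻]:  pH = pK2 + log₁₀([CO3²⁻]/[HCO3⁻])
log₁₀(0.0182) = -1.740
pH = 9.29 + (-1.740) = 7.55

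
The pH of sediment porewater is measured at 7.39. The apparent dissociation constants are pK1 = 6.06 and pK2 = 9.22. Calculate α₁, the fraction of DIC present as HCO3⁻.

α₁ = 0.942

α₁ = 1 / (1 + [H⁺]/K1 + K2/[H⁺]) = 1 / (1 + 10^-1.33 + 10^-1.83)
   = 1 / (1 + 0.046774 + 0.014791) = 1/1.0616 = 0.9420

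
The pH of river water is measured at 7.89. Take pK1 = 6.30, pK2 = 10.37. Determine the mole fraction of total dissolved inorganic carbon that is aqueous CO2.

α₀ = 0.0250

α₀ = 1 / (1 + K1/[H⁺] + K1K2/[H⁺]²) = 1 / (1 + 10^+1.59 + 10^-0.89)
   = 1 / (1 + 38.905 + 0.12882) = 1/40.033 = 0.02498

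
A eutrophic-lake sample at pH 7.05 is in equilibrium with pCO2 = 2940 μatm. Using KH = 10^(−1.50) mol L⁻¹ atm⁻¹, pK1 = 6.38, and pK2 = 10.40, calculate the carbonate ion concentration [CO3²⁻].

[CO3²⁻] = 0.194 μmol/L

[CO2*] = KH · pCO2 = 10^(−1.50) × 2940×10^-6 = 9.297×10^-5 mol/L
α₀ = 1/(1 + K1/[H⁺] + K1K2/[H⁺]²) = 1/(1 + 10^+0.67 + 10^-2.68) = 0.1761
DIC = [CO2*]/α₀ = 9.297×10^-5 / 0.1761 = 0.5280 mmol/L
[CO3²⁻] = α₂·DIC; α₂ = 0.0003679, so [CO3²⁻] = 0.0003679 × 0.5280 = 0.000194 mmol/L = 0.194 μmol/L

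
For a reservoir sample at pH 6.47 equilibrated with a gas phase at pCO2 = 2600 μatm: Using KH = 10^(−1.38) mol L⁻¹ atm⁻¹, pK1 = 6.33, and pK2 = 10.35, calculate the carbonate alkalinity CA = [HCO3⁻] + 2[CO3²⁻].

[CO2*] = KH · pCO2 = 10^(−1.38) × 2600×10^-6 = 1.084×10^-4 mol/L
α₀ = 1/(1 + K1/[H⁺] + K1K2/[H⁺]²) = 1/(1 + 10^+0.14 + 10^-3.74) = 0.4201
DIC = [CO2*]/α₀ = 1.084×10^-4 / 0.4201 = 0.2580 mmol/L
CA = (α₁ + 2α₂)·DIC = (0.5799 + 2×7.644×10^-5) × 0.2580 = 0.150 mmol/L

CA = 0.150 mmol/L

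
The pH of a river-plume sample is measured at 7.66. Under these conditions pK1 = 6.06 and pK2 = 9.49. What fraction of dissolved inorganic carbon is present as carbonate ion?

α₂ = 0.0142

α₂ = 1 / (1 + [H⁺]/K2 + [H⁺]²/(K1K2)) = 1 / (1 + 10^+1.83 + 10^+0.23)
   = 1 / (1 + 67.608 + 1.6982) = 1/70.307 = 0.01422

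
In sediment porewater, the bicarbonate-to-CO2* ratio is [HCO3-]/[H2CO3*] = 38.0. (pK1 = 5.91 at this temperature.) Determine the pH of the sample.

From K1 = [H⁺][HCO3-]/[H2CO3*]:  pH = pK1 + log₁₀([HCO3-]/[H2CO3*])
log₁₀(38.0) = +1.580
pH = 5.91 + (+1.580) = 7.49

pH = 7.49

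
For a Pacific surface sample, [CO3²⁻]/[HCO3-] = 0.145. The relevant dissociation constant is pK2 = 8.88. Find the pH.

pH = 8.04

From K2 = [H⁺][CO3²⁻]/[HCO3-]:  pH = pK2 + log₁₀([CO3²⁻]/[HCO3-])
log₁₀(0.145) = -0.839
pH = 8.88 + (-0.839) = 8.04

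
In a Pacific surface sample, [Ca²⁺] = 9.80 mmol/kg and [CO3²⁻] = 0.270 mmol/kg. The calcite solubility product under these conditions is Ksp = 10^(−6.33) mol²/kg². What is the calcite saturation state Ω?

Ksp = 10^(−6.33) = 4.677×10^-7
Ω = [Ca²⁺][CO3²⁻]/Ksp = (9.80×10^-3)(0.270×10^-3) / 4.677×10^-7 = 5.66

Ω = 5.66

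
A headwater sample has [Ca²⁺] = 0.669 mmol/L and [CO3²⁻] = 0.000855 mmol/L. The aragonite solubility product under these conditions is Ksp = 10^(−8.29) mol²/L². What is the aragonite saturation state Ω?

Ω = 0.112

Ksp = 10^(−8.29) = 5.129×10^-9
Ω = [Ca²⁺][CO3²⁻]/Ksp = (0.669×10^-3)(0.000855×10^-3) / 5.129×10^-9 = 0.112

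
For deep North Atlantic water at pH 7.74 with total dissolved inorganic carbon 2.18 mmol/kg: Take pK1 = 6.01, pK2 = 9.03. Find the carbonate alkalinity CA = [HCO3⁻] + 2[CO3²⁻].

CA = 2.25 mmol/kg

CA = [HCO3⁻] + 2[CO3²⁻] = (α₁ + 2α₂)·DIC
At pH 7.74: [H⁺]/K1 = 10^-1.73 = 0.018621, K2/[H⁺] = 10^-1.29 = 0.051286
α₁ = 1/(1 + 0.018621 + 0.051286) = 1/1.0699 = 0.9347; α₂ = α₁·K2/[H⁺] = 0.04794
α₁ + 2α₂ = 1.0305
CA = 1.0305 × 2.18 = 2.25 mmol/kg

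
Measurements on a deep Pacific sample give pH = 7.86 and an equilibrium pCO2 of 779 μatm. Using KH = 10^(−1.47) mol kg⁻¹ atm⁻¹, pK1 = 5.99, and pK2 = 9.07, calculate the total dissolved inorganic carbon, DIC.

DIC = 2.10 mmol/kg

[CO2*] = KH · pCO2 = 10^(−1.47) × 779×10^-6 = 2.640×10^-5 mol/kg
α₀ = 1/(1 + K1/[H⁺] + K1K2/[H⁺]²) = 1/(1 + 10^+1.87 + 10^+0.66) = 0.01255
DIC = [CO2*]/α₀ = 2.640×10^-5 / 0.01255 = 2.10 mmol/kg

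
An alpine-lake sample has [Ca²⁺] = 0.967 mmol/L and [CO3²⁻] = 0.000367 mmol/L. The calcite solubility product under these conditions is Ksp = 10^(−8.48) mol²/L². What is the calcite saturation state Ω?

Ksp = 10^(−8.48) = 3.311×10^-9
Ω = [Ca²⁺][CO3²⁻]/Ksp = (0.967×10^-3)(0.000367×10^-3) / 3.311×10^-9 = 0.107

Ω = 0.107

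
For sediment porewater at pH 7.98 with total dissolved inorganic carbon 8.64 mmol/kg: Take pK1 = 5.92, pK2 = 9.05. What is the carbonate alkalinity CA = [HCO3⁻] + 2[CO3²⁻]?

CA = 9.24 mmol/kg

CA = [HCO3⁻] + 2[CO3²⁻] = (α₁ + 2α₂)·DIC
At pH 7.98: [H⁺]/K1 = 10^-2.06 = 0.0087096, K2/[H⁺] = 10^-1.07 = 0.085114
α₁ = 1/(1 + 0.0087096 + 0.085114) = 1/1.0938 = 0.9142; α₂ = α₁·K2/[H⁺] = 0.07781
α₁ + 2α₂ = 1.0699
CA = 1.0699 × 8.64 = 9.24 mmol/kg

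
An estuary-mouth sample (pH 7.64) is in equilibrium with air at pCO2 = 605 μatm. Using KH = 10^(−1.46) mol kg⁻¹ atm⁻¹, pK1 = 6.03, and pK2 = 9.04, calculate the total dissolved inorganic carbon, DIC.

[CO2*] = KH · pCO2 = 10^(−1.46) × 605×10^-6 = 2.098×10^-5 mol/kg
α₀ = 1/(1 + K1/[H⁺] + K1K2/[H⁺]²) = 1/(1 + 10^+1.61 + 10^+0.21) = 0.02306
DIC = [CO2*]/α₀ = 2.098×10^-5 / 0.02306 = 0.910 mmol/kg

DIC = 0.910 mmol/kg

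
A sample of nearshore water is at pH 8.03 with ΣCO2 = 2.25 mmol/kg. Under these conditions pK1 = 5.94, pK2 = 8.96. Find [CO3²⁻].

[CO3²⁻] = 0.235 mmol/kg

α₂ = 1 / (1 + [H⁺]/K2 + [H⁺]²/(K1K2)) = 1 / (1 + 10^+0.93 + 10^-1.16)
   = 1 / (1 + 8.5114 + 0.069183) = 1/9.5806 = 0.1044
[CO3²⁻] = α₂ × DIC = 0.1044 × 2.25 = 0.235 mmol/kg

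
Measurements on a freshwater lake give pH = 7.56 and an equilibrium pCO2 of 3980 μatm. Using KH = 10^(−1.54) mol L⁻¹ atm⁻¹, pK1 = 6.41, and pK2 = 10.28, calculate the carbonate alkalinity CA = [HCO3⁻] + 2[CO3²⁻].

CA = 1.63 mmol/L

[CO2*] = KH · pCO2 = 10^(−1.54) × 3980×10^-6 = 1.148×10^-4 mol/L
α₀ = 1/(1 + K1/[H⁺] + K1K2/[H⁺]²) = 1/(1 + 10^+1.15 + 10^-1.57) = 0.06600
DIC = [CO2*]/α₀ = 1.148×10^-4 / 0.06600 = 1.739 mmol/L
CA = (α₁ + 2α₂)·DIC = (0.9322 + 2×0.001776) × 1.739 = 1.63 mmol/L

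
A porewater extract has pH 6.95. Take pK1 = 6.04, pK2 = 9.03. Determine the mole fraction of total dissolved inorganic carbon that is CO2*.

α₀ = 0.109

α₀ = 1 / (1 + K1/[H⁺] + K1K2/[H⁺]²) = 1 / (1 + 10^+0.91 + 10^-1.17)
   = 1 / (1 + 8.1283 + 0.067608) = 1/9.1959 = 0.1087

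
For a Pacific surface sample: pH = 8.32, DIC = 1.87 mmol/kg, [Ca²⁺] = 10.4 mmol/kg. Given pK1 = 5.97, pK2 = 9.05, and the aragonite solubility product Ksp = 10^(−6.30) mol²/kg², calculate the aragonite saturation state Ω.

α₂ = 1 / (1 + [H⁺]/K2 + [H⁺]²/(K1K2)) = 1 / (1 + 10^+0.73 + 10^-1.62)
   = 1 / (1 + 5.3703 + 0.023988) = 1/6.3943 = 0.1564
[CO3²⁻] = α₂ × DIC = 0.1564 × 1.87 = 0.2924 mmol/kg
Ksp = 10^(−6.30) = 5.012×10^-7
Ω = [Ca²⁺][CO3²⁻]/Ksp = (10.4×10^-3)(2.924×10^-4) / 5.012×10^-7 = 6.07

Ω = 6.07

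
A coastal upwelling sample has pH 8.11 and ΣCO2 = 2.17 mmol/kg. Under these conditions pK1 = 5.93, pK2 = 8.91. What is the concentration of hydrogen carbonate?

α₁ = 1 / (1 + [H⁺]/K1 + K2/[H⁺]) = 1 / (1 + 10^-2.18 + 10^-0.80)
   = 1 / (1 + 0.0066069 + 0.15849) = 1/1.1651 = 0.8583
[HCO3⁻] = α₁ × DIC = 0.8583 × 2.17 = 1.86 mmol/kg

[HCO3⁻] = 1.86 mmol/kg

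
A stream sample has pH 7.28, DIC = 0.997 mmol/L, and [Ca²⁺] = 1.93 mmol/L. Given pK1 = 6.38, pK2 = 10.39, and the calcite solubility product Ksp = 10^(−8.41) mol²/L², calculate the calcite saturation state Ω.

α₂ = 1 / (1 + [H⁺]/K2 + [H⁺]²/(K1K2)) = 1 / (1 + 10^+3.11 + 10^+2.21)
   = 1 / (1 + 1288.2 + 162.18) = 1/1451.4 = 0.0006890
[CO3²⁻] = α₂ × DIC = 0.0006890 × 0.997 = 0.0006869 mmol/L = 0.6869 μmol/L
Ksp = 10^(−8.41) = 3.890×10^-9
Ω = [Ca²⁺][CO3²⁻]/Ksp = (1.93×10^-3)(6.869×10^-7) / 3.890×10^-9 = 0.341

Ω = 0.341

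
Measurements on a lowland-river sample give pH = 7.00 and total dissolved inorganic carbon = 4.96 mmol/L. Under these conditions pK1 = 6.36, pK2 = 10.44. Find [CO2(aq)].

α₀ = 1 / (1 + K1/[H⁺] + K1K2/[H⁺]²) = 1 / (1 + 10^+0.64 + 10^-2.80)
   = 1 / (1 + 4.3652 + 0.0015849) = 1/5.3667 = 0.1863
[CO2*] = α₀ × DIC = 0.1863 × 4.96 = 0.924 mmol/L

[CO2*] = 0.924 mmol/L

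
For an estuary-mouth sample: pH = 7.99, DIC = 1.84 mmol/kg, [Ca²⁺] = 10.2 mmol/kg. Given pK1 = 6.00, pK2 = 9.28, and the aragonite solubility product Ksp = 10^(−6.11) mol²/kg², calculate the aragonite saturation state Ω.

α₂ = 1 / (1 + [H⁺]/K2 + [H⁺]²/(K1K2)) = 1 / (1 + 10^+1.29 + 10^-0.70)
   = 1 / (1 + 19.498 + 0.19953) = 1/20.698 = 0.04831
[CO3²⁻] = α₂ × DIC = 0.04831 × 1.84 = 0.08890 mmol/kg
Ksp = 10^(−6.11) = 7.762×10^-7
Ω = [Ca²⁺][CO3²⁻]/Ksp = (10.2×10^-3)(8.890×10^-5) / 7.762×10^-7 = 1.17

Ω = 1.17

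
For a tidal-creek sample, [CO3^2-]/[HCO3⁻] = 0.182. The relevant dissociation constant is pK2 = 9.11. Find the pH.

From K2 = [H⁺][CO3^2-]/[HCO3⁻]:  pH = pK2 + log₁₀([CO3^2-]/[HCO3⁻])
log₁₀(0.182) = -0.740
pH = 9.11 + (-0.740) = 8.37

pH = 8.37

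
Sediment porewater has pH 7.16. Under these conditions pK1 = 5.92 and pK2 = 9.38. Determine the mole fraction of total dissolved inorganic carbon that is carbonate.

α₂ = 0.00567

α₂ = 1 / (1 + [H⁺]/K2 + [H⁺]²/(K1K2)) = 1 / (1 + 10^+2.22 + 10^+0.98)
   = 1 / (1 + 165.96 + 9.5499) = 1/176.51 = 0.005665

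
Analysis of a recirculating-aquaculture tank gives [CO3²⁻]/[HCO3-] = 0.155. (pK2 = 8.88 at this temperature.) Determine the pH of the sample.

From K2 = [H⁺][CO3²⁻]/[HCO3-]:  pH = pK2 + log₁₀([CO3²⁻]/[HCO3-])
log₁₀(0.155) = -0.810
pH = 8.88 + (-0.810) = 8.07

pH = 8.07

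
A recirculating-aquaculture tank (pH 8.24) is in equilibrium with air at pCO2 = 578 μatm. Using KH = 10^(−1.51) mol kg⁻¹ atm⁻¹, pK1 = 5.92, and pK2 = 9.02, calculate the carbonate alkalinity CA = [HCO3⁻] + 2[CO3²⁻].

[CO2*] = KH · pCO2 = 10^(−1.51) × 578×10^-6 = 1.786×10^-5 mol/kg
α₀ = 1/(1 + K1/[H⁺] + K1K2/[H⁺]²) = 1/(1 + 10^+2.32 + 10^+1.54) = 0.004088
DIC = [CO2*]/α₀ = 1.786×10^-5 / 0.004088 = 4.369 mmol/kg
CA = (α₁ + 2α₂)·DIC = (0.8542 + 2×0.1418) × 4.369 = 4.97 mmol/kg

CA = 4.97 mmol/kg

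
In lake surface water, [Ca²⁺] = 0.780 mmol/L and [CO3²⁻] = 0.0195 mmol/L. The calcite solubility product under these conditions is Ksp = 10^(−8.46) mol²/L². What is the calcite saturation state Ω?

Ω = 4.39

Ksp = 10^(−8.46) = 3.467×10^-9
Ω = [Ca²⁺][CO3²⁻]/Ksp = (0.780×10^-3)(0.0195×10^-3) / 3.467×10^-9 = 4.39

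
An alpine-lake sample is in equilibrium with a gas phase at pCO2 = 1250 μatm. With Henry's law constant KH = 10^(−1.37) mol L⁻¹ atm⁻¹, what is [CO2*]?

[CO2*] = 53.3 μmol/L

KH = 10^(−1.37) = 4.266×10^-2 mol L⁻¹ atm⁻¹
[CO2*] = KH · pCO2 = 4.266×10^-2 × 1250×10^-6 atm = 5.33×10^-5 mol/L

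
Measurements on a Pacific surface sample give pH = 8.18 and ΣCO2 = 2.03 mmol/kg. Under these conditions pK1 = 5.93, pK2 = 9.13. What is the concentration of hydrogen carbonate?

α₁ = 1 / (1 + [H⁺]/K1 + K2/[H⁺]) = 1 / (1 + 10^-2.25 + 10^-0.95)
   = 1 / (1 + 0.0056234 + 0.11220) = 1/1.1178 = 0.8946
[HCO3⁻] = α₁ × DIC = 0.8946 × 2.03 = 1.82 mmol/kg

[HCO3⁻] = 1.82 mmol/kg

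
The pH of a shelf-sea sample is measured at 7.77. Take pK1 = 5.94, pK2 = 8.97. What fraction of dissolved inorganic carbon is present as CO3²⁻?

α₂ = 0.0585

α₂ = 1 / (1 + [H⁺]/K2 + [H⁺]²/(K1K2)) = 1 / (1 + 10^+1.20 + 10^-0.63)
   = 1 / (1 + 15.849 + 0.23442) = 1/17.083 = 0.05854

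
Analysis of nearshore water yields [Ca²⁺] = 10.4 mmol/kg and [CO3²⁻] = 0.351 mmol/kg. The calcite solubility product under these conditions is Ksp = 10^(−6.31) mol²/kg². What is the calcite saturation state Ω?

Ksp = 10^(−6.31) = 4.898×10^-7
Ω = [Ca²⁺][CO3²⁻]/Ksp = (10.4×10^-3)(0.351×10^-3) / 4.898×10^-7 = 7.45

Ω = 7.45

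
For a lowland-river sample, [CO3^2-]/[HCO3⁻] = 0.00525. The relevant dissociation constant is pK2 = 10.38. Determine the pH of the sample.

From K2 = [H⁺][CO3^2-]/[HCO3⁻]:  pH = pK2 + log₁₀([CO3^2-]/[HCO3⁻])
log₁₀(0.00525) = -2.280
pH = 10.38 + (-2.280) = 8.10

pH = 8.10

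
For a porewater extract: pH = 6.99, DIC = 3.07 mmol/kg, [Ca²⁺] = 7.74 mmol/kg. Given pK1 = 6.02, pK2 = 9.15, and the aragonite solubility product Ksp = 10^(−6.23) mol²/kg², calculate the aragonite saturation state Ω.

Ω = 0.251

α₂ = 1 / (1 + [H⁺]/K2 + [H⁺]²/(K1K2)) = 1 / (1 + 10^+2.16 + 10^+1.19)
   = 1 / (1 + 144.54 + 15.488) = 1/161.03 = 0.006210
[CO3²⁻] = α₂ × DIC = 0.006210 × 3.07 = 0.01906 mmol/kg = 19.06 μmol/kg
Ksp = 10^(−6.23) = 5.888×10^-7
Ω = [Ca²⁺][CO3²⁻]/Ksp = (7.74×10^-3)(1.906×10^-5) / 5.888×10^-7 = 0.251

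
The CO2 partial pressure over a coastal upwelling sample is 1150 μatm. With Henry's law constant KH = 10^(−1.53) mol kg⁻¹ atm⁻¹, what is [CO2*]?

[CO2*] = 33.9 μmol/kg

KH = 10^(−1.53) = 2.951×10^-2 mol kg⁻¹ atm⁻¹
[CO2*] = KH · pCO2 = 2.951×10^-2 × 1150×10^-6 atm = 3.39×10^-5 mol/kg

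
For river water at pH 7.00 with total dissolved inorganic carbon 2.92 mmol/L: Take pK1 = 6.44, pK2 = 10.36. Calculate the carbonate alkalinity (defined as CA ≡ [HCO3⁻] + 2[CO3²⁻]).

CA = [HCO3⁻] + 2[CO3²⁻] = (α₁ + 2α₂)·DIC
At pH 7.00: [H⁺]/K1 = 10^-0.56 = 0.27542, K2/[H⁺] = 10^-3.36 = 0.00043652
α₁ = 1/(1 + 0.27542 + 0.00043652) = 1/1.2759 = 0.7838; α₂ = α₁·K2/[H⁺] = 0.0003421
α₁ + 2α₂ = 0.7845
CA = 0.7845 × 2.92 = 2.29 mmol/L

CA = 2.29 mmol/L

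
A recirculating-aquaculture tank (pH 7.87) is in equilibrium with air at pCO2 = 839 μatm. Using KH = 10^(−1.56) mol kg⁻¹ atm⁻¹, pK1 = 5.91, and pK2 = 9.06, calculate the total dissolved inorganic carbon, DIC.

[CO2*] = KH · pCO2 = 10^(−1.56) × 839×10^-6 = 2.311×10^-5 mol/kg
α₀ = 1/(1 + K1/[H⁺] + K1K2/[H⁺]²) = 1/(1 + 10^+1.96 + 10^+0.77) = 0.01019
DIC = [CO2*]/α₀ = 2.311×10^-5 / 0.01019 = 2.27 mmol/kg

DIC = 2.27 mmol/kg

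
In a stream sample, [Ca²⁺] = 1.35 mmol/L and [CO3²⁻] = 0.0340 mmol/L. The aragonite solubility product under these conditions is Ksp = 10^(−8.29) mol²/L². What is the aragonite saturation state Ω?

Ksp = 10^(−8.29) = 5.129×10^-9
Ω = [Ca²⁺][CO3²⁻]/Ksp = (1.35×10^-3)(0.0340×10^-3) / 5.129×10^-9 = 8.95

Ω = 8.95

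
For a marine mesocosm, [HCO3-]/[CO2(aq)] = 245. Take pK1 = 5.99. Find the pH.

pH = 8.38

From K1 = [H⁺][HCO3-]/[CO2(aq)]:  pH = pK1 + log₁₀([HCO3-]/[CO2(aq)])
log₁₀(245) = +2.389
pH = 5.99 + (+2.389) = 8.38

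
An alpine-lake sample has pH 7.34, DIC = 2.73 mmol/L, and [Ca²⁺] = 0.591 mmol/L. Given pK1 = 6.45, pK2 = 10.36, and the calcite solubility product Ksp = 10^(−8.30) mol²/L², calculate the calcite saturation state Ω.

α₂ = 1 / (1 + [H⁺]/K2 + [H⁺]²/(K1K2)) = 1 / (1 + 10^+3.02 + 10^+2.13)
   = 1 / (1 + 1047.1 + 134.90) = 1/1183.0 = 0.0008453
[CO3²⁻] = α₂ × DIC = 0.0008453 × 2.73 = 0.002308 mmol/L = 2.308 μmol/L
Ksp = 10^(−8.30) = 5.012×10^-9
Ω = [Ca²⁺][CO3²⁻]/Ksp = (0.591×10^-3)(2.308×10^-6) / 5.012×10^-9 = 0.272

Ω = 0.272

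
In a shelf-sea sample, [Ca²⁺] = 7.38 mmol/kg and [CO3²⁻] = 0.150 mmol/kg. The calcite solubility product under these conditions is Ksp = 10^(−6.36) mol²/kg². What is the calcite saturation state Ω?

Ksp = 10^(−6.36) = 4.365×10^-7
Ω = [Ca²⁺][CO3²⁻]/Ksp = (7.38×10^-3)(0.150×10^-3) / 4.365×10^-7 = 2.54

Ω = 2.54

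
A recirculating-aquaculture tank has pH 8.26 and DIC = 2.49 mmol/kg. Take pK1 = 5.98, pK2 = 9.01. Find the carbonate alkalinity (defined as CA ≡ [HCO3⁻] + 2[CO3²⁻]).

CA = 2.85 mmol/kg

CA = [HCO3⁻] + 2[CO3²⁻] = (α₁ + 2α₂)·DIC
At pH 8.26: [H⁺]/K1 = 10^-2.28 = 0.0052481, K2/[H⁺] = 10^-0.75 = 0.17783
α₁ = 1/(1 + 0.0052481 + 0.17783) = 1/1.1831 = 0.8453; α₂ = α₁·K2/[H⁺] = 0.1503
α₁ + 2α₂ = 1.1459
CA = 1.1459 × 2.49 = 2.85 mmol/kg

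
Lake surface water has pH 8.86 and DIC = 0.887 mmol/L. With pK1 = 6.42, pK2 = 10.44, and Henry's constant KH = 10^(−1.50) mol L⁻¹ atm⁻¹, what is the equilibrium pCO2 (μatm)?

pCO2 = 98.9 μatm

α₀ = 1 / (1 + K1/[H⁺] + K1K2/[H⁺]²) = 1 / (1 + 10^+2.44 + 10^+0.86)
   = 1 / (1 + 275.42 + 7.2444) = 1/283.67 = 0.003525
[CO2*] = α₀ × DIC = 0.003525 × 0.887 = 0.003127 mmol/L = 3.127 μmol/L
pCO2 = [CO2*]/KH = 3.127×10^-6 / 3.162×10^-2 = 98.9 μatm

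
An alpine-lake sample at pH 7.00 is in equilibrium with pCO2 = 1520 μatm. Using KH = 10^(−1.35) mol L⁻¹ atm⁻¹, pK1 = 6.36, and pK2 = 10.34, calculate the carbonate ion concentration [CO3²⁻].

[CO2*] = KH · pCO2 = 10^(−1.35) × 1520×10^-6 = 6.790×10^-5 mol/L
α₀ = 1/(1 + K1/[H⁺] + K1K2/[H⁺]²) = 1/(1 + 10^+0.64 + 10^-2.70) = 0.1863
DIC = [CO2*]/α₀ = 6.790×10^-5 / 0.1863 = 0.3644 mmol/L
[CO3²⁻] = α₂·DIC; α₂ = 0.0003718, so [CO3²⁻] = 0.0003718 × 0.3644 = 0.000135 mmol/L = 0.135 μmol/L

[CO3²⁻] = 0.135 μmol/L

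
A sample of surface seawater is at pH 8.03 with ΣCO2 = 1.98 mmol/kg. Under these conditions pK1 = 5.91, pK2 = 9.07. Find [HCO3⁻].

[HCO3⁻] = 1.80 mmol/kg

α₁ = 1 / (1 + [H⁺]/K1 + K2/[H⁺]) = 1 / (1 + 10^-2.12 + 10^-1.04)
   = 1 / (1 + 0.0075858 + 0.091201) = 1/1.0988 = 0.9101
[HCO3⁻] = α₁ × DIC = 0.9101 × 1.98 = 1.80 mmol/kg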